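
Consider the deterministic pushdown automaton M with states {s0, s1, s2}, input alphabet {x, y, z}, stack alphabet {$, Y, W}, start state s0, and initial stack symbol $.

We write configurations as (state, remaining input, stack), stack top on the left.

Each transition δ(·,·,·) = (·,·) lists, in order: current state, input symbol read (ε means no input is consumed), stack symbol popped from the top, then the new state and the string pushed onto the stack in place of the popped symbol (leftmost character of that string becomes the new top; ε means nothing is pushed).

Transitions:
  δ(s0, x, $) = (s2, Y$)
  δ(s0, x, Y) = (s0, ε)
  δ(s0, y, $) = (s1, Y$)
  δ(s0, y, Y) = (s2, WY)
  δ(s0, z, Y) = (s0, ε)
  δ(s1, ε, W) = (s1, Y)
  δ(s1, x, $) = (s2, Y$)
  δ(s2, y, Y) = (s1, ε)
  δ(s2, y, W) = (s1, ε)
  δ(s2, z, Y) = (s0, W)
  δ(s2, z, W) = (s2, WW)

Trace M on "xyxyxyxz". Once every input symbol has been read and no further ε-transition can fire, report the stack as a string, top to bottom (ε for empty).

W$

(s0, xyxyxyxz, $) ⊢ (s2, yxyxyxz, Y$) ⊢ (s1, xyxyxz, $) ⊢ (s2, yxyxz, Y$) ⊢ (s1, xyxz, $) ⊢ (s2, yxz, Y$) ⊢ (s1, xz, $) ⊢ (s2, z, Y$) ⊢ (s0, ε, W$)
All input consumed in state s0 with stack W$.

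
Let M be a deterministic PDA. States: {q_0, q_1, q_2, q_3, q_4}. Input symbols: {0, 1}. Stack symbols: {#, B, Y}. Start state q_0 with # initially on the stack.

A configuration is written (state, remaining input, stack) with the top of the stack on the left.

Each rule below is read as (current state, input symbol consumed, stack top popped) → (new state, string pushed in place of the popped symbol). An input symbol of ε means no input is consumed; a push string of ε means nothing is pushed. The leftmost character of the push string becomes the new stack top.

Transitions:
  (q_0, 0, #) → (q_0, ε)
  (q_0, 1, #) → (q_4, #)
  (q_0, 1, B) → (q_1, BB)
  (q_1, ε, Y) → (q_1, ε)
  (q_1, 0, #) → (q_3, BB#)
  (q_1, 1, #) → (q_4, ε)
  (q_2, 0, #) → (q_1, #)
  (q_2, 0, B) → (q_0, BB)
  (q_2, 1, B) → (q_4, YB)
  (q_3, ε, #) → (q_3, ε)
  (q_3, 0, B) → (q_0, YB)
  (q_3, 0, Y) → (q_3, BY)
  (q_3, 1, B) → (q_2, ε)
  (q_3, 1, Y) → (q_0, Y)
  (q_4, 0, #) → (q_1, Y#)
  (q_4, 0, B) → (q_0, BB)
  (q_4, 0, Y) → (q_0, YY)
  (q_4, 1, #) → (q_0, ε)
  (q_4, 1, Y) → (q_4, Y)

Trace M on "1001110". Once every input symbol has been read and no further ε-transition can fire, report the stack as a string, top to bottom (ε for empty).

YYB#

(q_0, 1001110, #)
  read 1, top #: go to q_4, push # → (q_4, 001110, #)
  read 0, top #: go to q_1, push Y# → (q_1, 01110, Y#)
  ε-move, top Y: go to q_1, push ε → (q_1, 01110, #)
  read 0, top #: go to q_3, push BB# → (q_3, 1110, BB#)
  read 1, top B: go to q_2, push ε → (q_2, 110, B#)
  read 1, top B: go to q_4, push YB → (q_4, 10, YB#)
  read 1, top Y: go to q_4, push Y → (q_4, 0, YB#)
  read 0, top Y: go to q_0, push YY → (q_0, ε, YYB#)
All input consumed in state q_0 with stack YYB#.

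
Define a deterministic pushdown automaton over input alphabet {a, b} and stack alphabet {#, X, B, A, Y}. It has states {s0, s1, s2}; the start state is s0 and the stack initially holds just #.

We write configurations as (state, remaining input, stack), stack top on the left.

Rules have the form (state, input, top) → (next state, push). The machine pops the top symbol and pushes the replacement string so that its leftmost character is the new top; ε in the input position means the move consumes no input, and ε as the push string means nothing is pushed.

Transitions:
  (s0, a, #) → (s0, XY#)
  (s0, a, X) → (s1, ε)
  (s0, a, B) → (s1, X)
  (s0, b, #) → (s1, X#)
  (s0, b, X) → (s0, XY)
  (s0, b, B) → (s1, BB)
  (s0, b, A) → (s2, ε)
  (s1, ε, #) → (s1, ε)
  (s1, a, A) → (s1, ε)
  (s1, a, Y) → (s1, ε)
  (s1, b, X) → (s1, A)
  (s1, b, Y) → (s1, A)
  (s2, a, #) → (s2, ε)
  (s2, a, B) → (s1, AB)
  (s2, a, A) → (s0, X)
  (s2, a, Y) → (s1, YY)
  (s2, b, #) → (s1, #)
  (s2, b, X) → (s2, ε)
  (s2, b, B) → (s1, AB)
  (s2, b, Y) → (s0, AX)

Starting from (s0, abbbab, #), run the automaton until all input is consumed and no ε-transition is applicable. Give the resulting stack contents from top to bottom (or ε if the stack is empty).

AYYY#

(s0, abbbab, #) ⊢ (s0, bbbab, XY#) ⊢ (s0, bbab, XYY#) ⊢ (s0, bab, XYYY#) ⊢ (s0, ab, XYYYY#) ⊢ (s1, b, YYYY#) ⊢ (s1, ε, AYYY#)
All input consumed in state s1 with stack AYYY#.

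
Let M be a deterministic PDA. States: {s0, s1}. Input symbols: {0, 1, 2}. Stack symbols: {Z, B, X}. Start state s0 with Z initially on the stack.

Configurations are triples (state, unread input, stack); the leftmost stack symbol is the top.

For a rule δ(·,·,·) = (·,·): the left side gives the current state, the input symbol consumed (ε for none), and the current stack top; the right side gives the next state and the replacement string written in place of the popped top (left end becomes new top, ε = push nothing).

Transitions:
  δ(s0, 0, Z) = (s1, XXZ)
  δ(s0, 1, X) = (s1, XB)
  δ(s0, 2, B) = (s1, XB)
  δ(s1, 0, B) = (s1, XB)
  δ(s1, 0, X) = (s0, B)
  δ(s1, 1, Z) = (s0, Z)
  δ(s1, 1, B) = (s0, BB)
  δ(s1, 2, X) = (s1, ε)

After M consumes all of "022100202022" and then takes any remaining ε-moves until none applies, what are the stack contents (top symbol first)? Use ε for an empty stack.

BBBXZ

(s0, 022100202022, Z)
  read 0, top Z: go to s1, push XXZ → (s1, 22100202022, XXZ)
  read 2, top X: go to s1, push ε → (s1, 2100202022, XZ)
  read 2, top X: go to s1, push ε → (s1, 100202022, Z)
  read 1, top Z: go to s0, push Z → (s0, 00202022, Z)
  read 0, top Z: go to s1, push XXZ → (s1, 0202022, XXZ)
  read 0, top X: go to s0, push B → (s0, 202022, BXZ)
  read 2, top B: go to s1, push XB → (s1, 02022, XBXZ)
  read 0, top X: go to s0, push B → (s0, 2022, BBXZ)
  read 2, top B: go to s1, push XB → (s1, 022, XBBXZ)
  read 0, top X: go to s0, push B → (s0, 22, BBBXZ)
  read 2, top B: go to s1, push XB → (s1, 2, XBBBXZ)
  read 2, top X: go to s1, push ε → (s1, ε, BBBXZ)
All input consumed in state s1 with stack BBBXZ.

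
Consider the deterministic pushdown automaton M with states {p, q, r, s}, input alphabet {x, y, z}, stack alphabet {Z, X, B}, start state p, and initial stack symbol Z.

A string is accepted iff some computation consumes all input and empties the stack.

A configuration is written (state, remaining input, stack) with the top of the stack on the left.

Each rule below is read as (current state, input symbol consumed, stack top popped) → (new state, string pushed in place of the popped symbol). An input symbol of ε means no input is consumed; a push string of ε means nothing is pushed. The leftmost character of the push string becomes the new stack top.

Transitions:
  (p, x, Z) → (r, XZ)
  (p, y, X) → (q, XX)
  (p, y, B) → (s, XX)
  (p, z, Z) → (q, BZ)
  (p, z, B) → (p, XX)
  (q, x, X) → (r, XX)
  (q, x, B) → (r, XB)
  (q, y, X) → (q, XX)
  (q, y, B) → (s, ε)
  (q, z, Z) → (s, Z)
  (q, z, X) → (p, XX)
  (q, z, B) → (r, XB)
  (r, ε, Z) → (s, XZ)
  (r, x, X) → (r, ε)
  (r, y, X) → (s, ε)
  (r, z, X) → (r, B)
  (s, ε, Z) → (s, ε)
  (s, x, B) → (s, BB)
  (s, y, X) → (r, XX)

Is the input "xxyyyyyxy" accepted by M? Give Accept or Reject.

Accept

(p, xxyyyyyxy, Z)
  read x, top Z: go to r, push XZ → (r, xyyyyyxy, XZ)
  read x, top X: go to r, push ε → (r, yyyyyxy, Z)
  ε-move, top Z: go to s, push XZ → (s, yyyyyxy, XZ)
  read y, top X: go to r, push XX → (r, yyyyxy, XXZ)
  read y, top X: go to s, push ε → (s, yyyxy, XZ)
  read y, top X: go to r, push XX → (r, yyxy, XXZ)
  read y, top X: go to s, push ε → (s, yxy, XZ)
  read y, top X: go to r, push XX → (r, xy, XXZ)
  read x, top X: go to r, push ε → (r, y, XZ)
  read y, top X: go to s, push ε → (s, ε, Z)
  ε-move, top Z: go to s, push ε → (s, ε, ε)
All input consumed and the stack is empty.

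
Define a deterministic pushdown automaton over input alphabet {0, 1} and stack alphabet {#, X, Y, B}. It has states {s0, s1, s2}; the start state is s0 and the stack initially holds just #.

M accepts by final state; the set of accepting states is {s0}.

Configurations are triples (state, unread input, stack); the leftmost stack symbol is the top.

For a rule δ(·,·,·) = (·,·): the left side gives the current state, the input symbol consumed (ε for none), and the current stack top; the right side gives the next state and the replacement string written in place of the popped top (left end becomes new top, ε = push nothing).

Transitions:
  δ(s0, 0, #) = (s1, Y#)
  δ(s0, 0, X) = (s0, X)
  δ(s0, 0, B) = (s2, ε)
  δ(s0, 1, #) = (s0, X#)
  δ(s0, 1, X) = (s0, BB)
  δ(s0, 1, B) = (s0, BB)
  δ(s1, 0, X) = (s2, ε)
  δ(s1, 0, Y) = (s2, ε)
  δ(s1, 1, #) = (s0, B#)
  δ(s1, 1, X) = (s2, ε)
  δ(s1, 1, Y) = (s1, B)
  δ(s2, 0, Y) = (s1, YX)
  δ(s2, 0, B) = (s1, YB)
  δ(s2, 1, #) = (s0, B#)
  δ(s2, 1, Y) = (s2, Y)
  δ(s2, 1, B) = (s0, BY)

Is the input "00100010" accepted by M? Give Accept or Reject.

Reject

(s0, 00100010, #)
  read 0, top #: go to s1, push Y# → (s1, 0100010, Y#)
  read 0, top Y: go to s2, push ε → (s2, 100010, #)
  read 1, top #: go to s0, push B# → (s0, 00010, B#)
  read 0, top B: go to s2, push ε → (s2, 0010, #)
No transition applies at (s2, 0010, #); input not fully consumed.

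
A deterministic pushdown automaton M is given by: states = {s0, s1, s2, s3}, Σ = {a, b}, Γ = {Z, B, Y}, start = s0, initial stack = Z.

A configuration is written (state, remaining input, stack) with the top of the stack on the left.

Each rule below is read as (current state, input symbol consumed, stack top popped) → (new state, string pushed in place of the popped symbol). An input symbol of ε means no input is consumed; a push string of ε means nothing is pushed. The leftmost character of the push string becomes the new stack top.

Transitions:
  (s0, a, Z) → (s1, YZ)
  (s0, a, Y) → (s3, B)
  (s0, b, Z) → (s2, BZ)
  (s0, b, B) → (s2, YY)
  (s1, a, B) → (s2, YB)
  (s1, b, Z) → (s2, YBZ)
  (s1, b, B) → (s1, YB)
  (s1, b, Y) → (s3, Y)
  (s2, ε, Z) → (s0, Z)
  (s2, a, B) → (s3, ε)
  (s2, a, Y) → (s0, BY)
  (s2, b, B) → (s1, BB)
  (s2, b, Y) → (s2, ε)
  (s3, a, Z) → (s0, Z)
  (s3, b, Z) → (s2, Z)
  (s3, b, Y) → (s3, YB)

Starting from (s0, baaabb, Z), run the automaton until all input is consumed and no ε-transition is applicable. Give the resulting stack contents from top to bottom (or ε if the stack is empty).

(s0, baaabb, Z)
  read b, top Z: go to s2, push BZ → (s2, aaabb, BZ)
  read a, top B: go to s3, push ε → (s3, aabb, Z)
  read a, top Z: go to s0, push Z → (s0, abb, Z)
  read a, top Z: go to s1, push YZ → (s1, bb, YZ)
  read b, top Y: go to s3, push Y → (s3, b, YZ)
  read b, top Y: go to s3, push YB → (s3, ε, YBZ)
All input consumed in state s3 with stack YBZ.

YBZ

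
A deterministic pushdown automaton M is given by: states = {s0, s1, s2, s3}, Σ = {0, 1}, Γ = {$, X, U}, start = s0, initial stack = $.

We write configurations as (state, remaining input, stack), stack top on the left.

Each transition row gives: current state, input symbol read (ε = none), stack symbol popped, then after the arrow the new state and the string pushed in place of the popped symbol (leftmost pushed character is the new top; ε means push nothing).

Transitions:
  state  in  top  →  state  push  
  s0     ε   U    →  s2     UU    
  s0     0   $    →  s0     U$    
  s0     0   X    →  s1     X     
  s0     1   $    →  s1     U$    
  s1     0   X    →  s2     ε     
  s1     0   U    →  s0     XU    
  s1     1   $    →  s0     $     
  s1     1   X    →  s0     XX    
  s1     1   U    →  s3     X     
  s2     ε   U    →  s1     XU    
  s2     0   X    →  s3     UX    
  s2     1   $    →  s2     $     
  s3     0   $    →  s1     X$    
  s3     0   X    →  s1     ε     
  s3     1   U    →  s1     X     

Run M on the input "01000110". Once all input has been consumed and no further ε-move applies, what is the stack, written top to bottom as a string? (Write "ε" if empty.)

(s0, 01000110, $)
  read 0, top $: go to s0, push U$ → (s0, 1000110, U$)
  ε-move, top U: go to s2, push UU → (s2, 1000110, UU$)
  ε-move, top U: go to s1, push XU → (s1, 1000110, XUU$)
  read 1, top X: go to s0, push XX → (s0, 000110, XXUU$)
  read 0, top X: go to s1, push X → (s1, 00110, XXUU$)
  read 0, top X: go to s2, push ε → (s2, 0110, XUU$)
  read 0, top X: go to s3, push UX → (s3, 110, UXUU$)
  read 1, top U: go to s1, push X → (s1, 10, XXUU$)
  read 1, top X: go to s0, push XX → (s0, 0, XXXUU$)
  read 0, top X: go to s1, push X → (s1, ε, XXXUU$)
All input consumed in state s1 with stack XXXUU$.

XXXUU$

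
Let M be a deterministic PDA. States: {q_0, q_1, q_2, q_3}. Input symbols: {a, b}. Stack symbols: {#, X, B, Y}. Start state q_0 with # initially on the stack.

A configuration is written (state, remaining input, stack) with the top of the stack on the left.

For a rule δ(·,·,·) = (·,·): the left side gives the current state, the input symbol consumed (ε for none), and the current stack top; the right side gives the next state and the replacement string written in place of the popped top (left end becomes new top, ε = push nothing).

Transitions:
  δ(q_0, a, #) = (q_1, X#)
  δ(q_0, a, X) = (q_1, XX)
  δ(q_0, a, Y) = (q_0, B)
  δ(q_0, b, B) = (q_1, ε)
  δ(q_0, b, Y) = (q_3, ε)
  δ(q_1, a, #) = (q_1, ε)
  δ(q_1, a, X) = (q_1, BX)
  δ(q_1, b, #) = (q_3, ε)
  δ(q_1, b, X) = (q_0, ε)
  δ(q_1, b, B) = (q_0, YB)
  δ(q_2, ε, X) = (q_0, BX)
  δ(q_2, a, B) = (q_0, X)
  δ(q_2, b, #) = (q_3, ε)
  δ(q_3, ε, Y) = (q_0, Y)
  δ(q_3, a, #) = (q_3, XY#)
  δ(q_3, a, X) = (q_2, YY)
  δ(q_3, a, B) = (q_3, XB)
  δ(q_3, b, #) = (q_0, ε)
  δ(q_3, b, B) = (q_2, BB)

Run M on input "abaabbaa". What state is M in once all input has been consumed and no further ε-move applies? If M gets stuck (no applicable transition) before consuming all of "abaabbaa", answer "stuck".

q_2

(q_0, abaabbaa, #)
  read a, top #: go to q_1, push X# → (q_1, baabbaa, X#)
  read b, top X: go to q_0, push ε → (q_0, aabbaa, #)
  read a, top #: go to q_1, push X# → (q_1, abbaa, X#)
  read a, top X: go to q_1, push BX → (q_1, bbaa, BX#)
  read b, top B: go to q_0, push YB → (q_0, baa, YBX#)
  read b, top Y: go to q_3, push ε → (q_3, aa, BX#)
  read a, top B: go to q_3, push XB → (q_3, a, XBX#)
  read a, top X: go to q_2, push YY → (q_2, ε, YYBX#)
All input consumed; M is in state q_2.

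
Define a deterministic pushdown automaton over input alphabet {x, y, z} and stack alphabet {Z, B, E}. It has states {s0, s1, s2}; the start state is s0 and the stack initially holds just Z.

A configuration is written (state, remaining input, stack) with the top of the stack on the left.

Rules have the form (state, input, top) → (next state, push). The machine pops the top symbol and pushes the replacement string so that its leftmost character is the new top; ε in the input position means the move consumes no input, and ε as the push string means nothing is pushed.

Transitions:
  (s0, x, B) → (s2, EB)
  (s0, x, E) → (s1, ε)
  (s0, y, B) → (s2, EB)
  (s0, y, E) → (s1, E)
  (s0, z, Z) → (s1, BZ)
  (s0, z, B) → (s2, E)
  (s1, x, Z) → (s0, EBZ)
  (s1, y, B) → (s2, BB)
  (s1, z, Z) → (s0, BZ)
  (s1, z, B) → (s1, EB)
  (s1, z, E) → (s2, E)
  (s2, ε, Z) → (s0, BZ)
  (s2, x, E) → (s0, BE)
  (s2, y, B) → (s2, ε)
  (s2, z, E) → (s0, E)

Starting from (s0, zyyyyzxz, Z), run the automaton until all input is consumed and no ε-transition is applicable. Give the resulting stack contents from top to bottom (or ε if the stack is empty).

EBZ

(s0, zyyyyzxz, Z)
  read z, top Z: go to s1, push BZ → (s1, yyyyzxz, BZ)
  read y, top B: go to s2, push BB → (s2, yyyzxz, BBZ)
  read y, top B: go to s2, push ε → (s2, yyzxz, BZ)
  read y, top B: go to s2, push ε → (s2, yzxz, Z)
  ε-move, top Z: go to s0, push BZ → (s0, yzxz, BZ)
  read y, top B: go to s2, push EB → (s2, zxz, EBZ)
  read z, top E: go to s0, push E → (s0, xz, EBZ)
  read x, top E: go to s1, push ε → (s1, z, BZ)
  read z, top B: go to s1, push EB → (s1, ε, EBZ)
All input consumed in state s1 with stack EBZ.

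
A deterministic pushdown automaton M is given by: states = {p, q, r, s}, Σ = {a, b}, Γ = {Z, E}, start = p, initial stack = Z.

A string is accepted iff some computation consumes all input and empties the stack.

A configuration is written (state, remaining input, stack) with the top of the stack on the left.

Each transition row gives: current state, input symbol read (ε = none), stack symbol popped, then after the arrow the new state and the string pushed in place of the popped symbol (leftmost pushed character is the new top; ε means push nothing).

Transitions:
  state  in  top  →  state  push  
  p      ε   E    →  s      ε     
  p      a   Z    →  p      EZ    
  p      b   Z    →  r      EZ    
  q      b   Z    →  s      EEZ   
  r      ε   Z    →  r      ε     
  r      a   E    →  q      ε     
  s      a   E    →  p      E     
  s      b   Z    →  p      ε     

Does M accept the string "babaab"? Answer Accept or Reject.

Accept

(p, babaab, Z) ⊢ (r, abaab, EZ) ⊢ (q, baab, Z) ⊢ (s, aab, EEZ) ⊢ (p, ab, EEZ) ⊢ (s, ab, EZ) ⊢ (p, b, EZ) ⊢ (s, b, Z) ⊢ (p, ε, ε)
All input consumed and the stack is empty.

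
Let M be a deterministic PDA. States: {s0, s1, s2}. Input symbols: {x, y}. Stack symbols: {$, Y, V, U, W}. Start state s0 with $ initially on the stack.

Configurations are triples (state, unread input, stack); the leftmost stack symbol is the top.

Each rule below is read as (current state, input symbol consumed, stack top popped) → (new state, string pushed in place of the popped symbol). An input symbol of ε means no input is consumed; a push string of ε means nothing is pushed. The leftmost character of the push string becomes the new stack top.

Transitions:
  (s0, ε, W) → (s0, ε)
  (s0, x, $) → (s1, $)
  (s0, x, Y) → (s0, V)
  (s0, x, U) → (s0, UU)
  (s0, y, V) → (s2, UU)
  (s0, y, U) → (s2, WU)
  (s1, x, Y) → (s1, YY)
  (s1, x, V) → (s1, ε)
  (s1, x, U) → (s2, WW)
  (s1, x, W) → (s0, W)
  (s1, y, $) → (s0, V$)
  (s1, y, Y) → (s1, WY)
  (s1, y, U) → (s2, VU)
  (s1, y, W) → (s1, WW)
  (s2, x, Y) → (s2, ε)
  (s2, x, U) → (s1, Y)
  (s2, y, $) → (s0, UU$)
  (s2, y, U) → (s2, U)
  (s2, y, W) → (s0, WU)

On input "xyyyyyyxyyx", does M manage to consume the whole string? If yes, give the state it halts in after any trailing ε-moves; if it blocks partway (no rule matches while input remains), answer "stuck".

s0

(s0, xyyyyyyxyyx, $)
  read x, top $: go to s1, push $ → (s1, yyyyyyxyyx, $)
  read y, top $: go to s0, push V$ → (s0, yyyyyxyyx, V$)
  read y, top V: go to s2, push UU → (s2, yyyyxyyx, UU$)
  read y, top U: go to s2, push U → (s2, yyyxyyx, UU$)
  read y, top U: go to s2, push U → (s2, yyxyyx, UU$)
  read y, top U: go to s2, push U → (s2, yxyyx, UU$)
  read y, top U: go to s2, push U → (s2, xyyx, UU$)
  read x, top U: go to s1, push Y → (s1, yyx, YU$)
  read y, top Y: go to s1, push WY → (s1, yx, WYU$)
  read y, top W: go to s1, push WW → (s1, x, WWYU$)
  read x, top W: go to s0, push W → (s0, ε, WWYU$)
  ε-move, top W: go to s0, push ε → (s0, ε, WYU$)
  ε-move, top W: go to s0, push ε → (s0, ε, YU$)
All input consumed; M is in state s0.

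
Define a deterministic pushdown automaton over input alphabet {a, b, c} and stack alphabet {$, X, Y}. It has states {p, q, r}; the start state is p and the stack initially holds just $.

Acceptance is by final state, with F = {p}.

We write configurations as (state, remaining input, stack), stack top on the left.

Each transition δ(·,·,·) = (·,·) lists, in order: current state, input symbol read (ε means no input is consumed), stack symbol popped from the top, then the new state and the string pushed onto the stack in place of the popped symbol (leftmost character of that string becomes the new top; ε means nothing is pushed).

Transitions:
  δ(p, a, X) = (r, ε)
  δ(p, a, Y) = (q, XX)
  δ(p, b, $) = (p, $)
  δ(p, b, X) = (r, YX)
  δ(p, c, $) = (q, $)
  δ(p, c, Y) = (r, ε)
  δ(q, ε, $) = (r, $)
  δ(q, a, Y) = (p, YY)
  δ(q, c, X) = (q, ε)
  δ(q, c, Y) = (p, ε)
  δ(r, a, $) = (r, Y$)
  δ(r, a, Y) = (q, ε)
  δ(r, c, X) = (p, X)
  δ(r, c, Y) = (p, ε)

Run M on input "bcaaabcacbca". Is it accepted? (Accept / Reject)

Reject

(p, bcaaabcacbca, $) ⊢ (p, caaabcacbca, $) ⊢ (q, aaabcacbca, $) ⊢ (r, aaabcacbca, $) ⊢ (r, aabcacbca, Y$) ⊢ (q, abcacbca, $) ⊢ (r, abcacbca, $) ⊢ (r, bcacbca, Y$)
No transition applies at (r, bcacbca, Y$); input not fully consumed.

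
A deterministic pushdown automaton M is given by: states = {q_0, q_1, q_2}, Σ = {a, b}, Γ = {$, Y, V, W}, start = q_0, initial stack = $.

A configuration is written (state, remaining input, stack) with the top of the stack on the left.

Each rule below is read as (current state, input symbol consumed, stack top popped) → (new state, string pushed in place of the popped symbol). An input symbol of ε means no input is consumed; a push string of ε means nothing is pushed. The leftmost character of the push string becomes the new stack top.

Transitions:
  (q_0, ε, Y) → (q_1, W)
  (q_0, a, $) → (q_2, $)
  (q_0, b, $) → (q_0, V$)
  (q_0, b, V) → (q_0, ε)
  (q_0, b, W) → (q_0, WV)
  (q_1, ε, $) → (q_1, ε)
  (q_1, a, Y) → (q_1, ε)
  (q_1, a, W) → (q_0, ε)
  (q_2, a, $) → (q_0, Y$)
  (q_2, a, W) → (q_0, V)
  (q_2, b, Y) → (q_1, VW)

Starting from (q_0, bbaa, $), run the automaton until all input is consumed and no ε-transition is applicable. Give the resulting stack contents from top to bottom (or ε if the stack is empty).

W$

(q_0, bbaa, $)
  read b, top $: go to q_0, push V$ → (q_0, baa, V$)
  read b, top V: go to q_0, push ε → (q_0, aa, $)
  read a, top $: go to q_2, push $ → (q_2, a, $)
  read a, top $: go to q_0, push Y$ → (q_0, ε, Y$)
  ε-move, top Y: go to q_1, push W → (q_1, ε, W$)
All input consumed in state q_1 with stack W$.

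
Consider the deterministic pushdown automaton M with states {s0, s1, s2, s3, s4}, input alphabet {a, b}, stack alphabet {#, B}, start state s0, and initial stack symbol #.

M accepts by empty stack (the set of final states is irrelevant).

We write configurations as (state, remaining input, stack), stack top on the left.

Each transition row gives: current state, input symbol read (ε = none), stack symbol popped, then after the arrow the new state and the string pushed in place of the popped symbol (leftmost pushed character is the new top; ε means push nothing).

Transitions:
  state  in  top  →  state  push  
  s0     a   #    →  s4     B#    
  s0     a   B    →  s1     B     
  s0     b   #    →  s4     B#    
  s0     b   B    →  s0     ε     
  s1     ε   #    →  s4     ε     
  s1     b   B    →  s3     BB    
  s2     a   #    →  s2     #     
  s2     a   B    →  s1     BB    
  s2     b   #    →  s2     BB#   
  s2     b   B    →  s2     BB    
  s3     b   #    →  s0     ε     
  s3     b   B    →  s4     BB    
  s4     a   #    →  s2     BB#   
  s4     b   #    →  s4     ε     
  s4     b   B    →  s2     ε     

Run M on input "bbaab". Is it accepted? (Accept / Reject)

Reject

(s0, bbaab, #) ⊢ (s4, baab, B#) ⊢ (s2, aab, #) ⊢ (s2, ab, #) ⊢ (s2, b, #) ⊢ (s2, ε, BB#)
All input consumed; stack is BB#, not empty, and no further ε-move applies.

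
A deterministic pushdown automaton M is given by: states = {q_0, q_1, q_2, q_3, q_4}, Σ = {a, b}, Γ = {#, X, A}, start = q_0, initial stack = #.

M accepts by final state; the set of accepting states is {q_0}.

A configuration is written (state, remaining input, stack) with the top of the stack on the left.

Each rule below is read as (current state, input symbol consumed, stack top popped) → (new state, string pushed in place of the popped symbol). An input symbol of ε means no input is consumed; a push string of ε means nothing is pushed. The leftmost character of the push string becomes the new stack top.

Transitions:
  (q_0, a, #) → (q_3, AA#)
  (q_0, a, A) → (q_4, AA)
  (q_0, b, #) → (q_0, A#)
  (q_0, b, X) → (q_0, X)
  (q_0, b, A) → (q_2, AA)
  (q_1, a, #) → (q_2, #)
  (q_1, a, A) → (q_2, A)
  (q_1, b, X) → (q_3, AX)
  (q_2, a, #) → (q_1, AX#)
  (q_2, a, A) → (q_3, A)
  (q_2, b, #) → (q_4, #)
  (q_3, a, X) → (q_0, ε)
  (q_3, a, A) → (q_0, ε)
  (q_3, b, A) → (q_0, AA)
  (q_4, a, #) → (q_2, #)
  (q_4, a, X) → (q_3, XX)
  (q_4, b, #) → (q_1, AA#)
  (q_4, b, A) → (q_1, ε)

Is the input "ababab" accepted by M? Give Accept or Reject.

Reject

(q_0, ababab, #)
  read a, top #: go to q_3, push AA# → (q_3, babab, AA#)
  read b, top A: go to q_0, push AA → (q_0, abab, AAA#)
  read a, top A: go to q_4, push AA → (q_4, bab, AAAA#)
  read b, top A: go to q_1, push ε → (q_1, ab, AAA#)
  read a, top A: go to q_2, push A → (q_2, b, AAA#)
No transition applies at (q_2, b, AAA#); input not fully consumed.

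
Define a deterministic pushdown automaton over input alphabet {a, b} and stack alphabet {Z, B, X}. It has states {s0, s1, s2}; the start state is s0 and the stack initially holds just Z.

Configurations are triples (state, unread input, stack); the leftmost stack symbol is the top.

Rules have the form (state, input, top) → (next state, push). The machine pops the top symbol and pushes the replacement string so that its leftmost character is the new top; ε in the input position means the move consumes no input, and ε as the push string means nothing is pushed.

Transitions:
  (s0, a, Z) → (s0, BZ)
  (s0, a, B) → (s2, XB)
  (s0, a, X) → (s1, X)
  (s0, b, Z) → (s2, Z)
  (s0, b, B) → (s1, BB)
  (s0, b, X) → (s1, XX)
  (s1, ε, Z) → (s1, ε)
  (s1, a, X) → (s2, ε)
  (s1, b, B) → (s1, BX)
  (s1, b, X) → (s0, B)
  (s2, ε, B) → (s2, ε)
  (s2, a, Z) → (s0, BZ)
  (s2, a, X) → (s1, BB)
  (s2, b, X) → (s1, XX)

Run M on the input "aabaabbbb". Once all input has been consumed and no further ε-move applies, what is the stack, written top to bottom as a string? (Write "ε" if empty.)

BXXXXBBZ

(s0, aabaabbbb, Z)
  read a, top Z: go to s0, push BZ → (s0, abaabbbb, BZ)
  read a, top B: go to s2, push XB → (s2, baabbbb, XBZ)
  read b, top X: go to s1, push XX → (s1, aabbbb, XXBZ)
  read a, top X: go to s2, push ε → (s2, abbbb, XBZ)
  read a, top X: go to s1, push BB → (s1, bbbb, BBBZ)
  read b, top B: go to s1, push BX → (s1, bbb, BXBBZ)
  read b, top B: go to s1, push BX → (s1, bb, BXXBBZ)
  read b, top B: go to s1, push BX → (s1, b, BXXXBBZ)
  read b, top B: go to s1, push BX → (s1, ε, BXXXXBBZ)
All input consumed in state s1 with stack BXXXXBBZ.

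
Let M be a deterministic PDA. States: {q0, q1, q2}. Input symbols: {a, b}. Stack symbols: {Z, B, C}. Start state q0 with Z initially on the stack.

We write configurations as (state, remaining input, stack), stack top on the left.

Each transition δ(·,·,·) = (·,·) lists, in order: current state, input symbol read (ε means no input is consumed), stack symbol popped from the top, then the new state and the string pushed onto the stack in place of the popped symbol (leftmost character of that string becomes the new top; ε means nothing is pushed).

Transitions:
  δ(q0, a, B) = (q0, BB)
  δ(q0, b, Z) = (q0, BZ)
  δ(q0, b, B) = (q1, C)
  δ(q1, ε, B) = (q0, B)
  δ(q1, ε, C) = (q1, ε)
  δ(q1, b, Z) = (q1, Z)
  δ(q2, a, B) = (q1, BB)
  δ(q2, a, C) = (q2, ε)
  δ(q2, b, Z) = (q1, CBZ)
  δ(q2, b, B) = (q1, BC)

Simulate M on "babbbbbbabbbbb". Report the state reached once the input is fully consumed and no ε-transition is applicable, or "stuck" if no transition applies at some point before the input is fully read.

stuck

(q0, babbbbbbabbbbb, Z) ⊢ (q0, abbbbbbabbbbb, BZ) ⊢ (q0, bbbbbbabbbbb, BBZ) ⊢ (q1, bbbbbabbbbb, CBZ) ⊢ (q1, bbbbbabbbbb, BZ) ⊢ (q0, bbbbbabbbbb, BZ) ⊢ (q1, bbbbabbbbb, CZ) ⊢ (q1, bbbbabbbbb, Z) ⊢ (q1, bbbabbbbb, Z) ⊢ (q1, bbabbbbb, Z) ⊢ (q1, babbbbb, Z) ⊢ (q1, abbbbb, Z)
No transition for (q1, a, top Z); M blocks with input abbbbb remaining.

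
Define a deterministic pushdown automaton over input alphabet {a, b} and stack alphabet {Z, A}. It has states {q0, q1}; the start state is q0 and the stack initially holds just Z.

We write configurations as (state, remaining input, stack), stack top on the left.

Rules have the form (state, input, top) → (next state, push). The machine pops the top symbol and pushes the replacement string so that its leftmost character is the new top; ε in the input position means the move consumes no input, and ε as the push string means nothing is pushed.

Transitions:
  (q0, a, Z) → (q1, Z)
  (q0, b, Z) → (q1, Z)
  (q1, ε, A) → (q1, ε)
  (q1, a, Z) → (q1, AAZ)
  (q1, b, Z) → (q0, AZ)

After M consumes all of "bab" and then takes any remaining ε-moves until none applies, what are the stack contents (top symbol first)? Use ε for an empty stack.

AZ

(q0, bab, Z)
  read b, top Z: go to q1, push Z → (q1, ab, Z)
  read a, top Z: go to q1, push AAZ → (q1, b, AAZ)
  ε-move, top A: go to q1, push ε → (q1, b, AZ)
  ε-move, top A: go to q1, push ε → (q1, b, Z)
  read b, top Z: go to q0, push AZ → (q0, ε, AZ)
All input consumed in state q0 with stack AZ.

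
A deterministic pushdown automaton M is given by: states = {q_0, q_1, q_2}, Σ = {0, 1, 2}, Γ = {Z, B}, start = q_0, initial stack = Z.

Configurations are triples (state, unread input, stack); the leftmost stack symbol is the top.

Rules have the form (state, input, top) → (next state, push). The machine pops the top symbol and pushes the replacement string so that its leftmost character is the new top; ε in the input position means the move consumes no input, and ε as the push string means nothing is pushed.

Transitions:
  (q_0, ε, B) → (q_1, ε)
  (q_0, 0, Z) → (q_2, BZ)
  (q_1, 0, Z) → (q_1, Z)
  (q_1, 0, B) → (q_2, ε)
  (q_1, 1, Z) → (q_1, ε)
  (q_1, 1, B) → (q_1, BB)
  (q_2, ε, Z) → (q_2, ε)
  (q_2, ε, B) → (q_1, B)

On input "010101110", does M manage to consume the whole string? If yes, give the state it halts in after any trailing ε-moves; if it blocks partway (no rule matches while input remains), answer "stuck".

(q_0, 010101110, Z)
  read 0, top Z: go to q_2, push BZ → (q_2, 10101110, BZ)
  ε-move, top B: go to q_1, push B → (q_1, 10101110, BZ)
  read 1, top B: go to q_1, push BB → (q_1, 0101110, BBZ)
  read 0, top B: go to q_2, push ε → (q_2, 101110, BZ)
  ε-move, top B: go to q_1, push B → (q_1, 101110, BZ)
  read 1, top B: go to q_1, push BB → (q_1, 01110, BBZ)
  read 0, top B: go to q_2, push ε → (q_2, 1110, BZ)
  ε-move, top B: go to q_1, push B → (q_1, 1110, BZ)
  read 1, top B: go to q_1, push BB → (q_1, 110, BBZ)
  read 1, top B: go to q_1, push BB → (q_1, 10, BBBZ)
  read 1, top B: go to q_1, push BB → (q_1, 0, BBBBZ)
  read 0, top B: go to q_2, push ε → (q_2, ε, BBBZ)
  ε-move, top B: go to q_1, push B → (q_1, ε, BBBZ)
All input consumed; M is in state q_1.

q_1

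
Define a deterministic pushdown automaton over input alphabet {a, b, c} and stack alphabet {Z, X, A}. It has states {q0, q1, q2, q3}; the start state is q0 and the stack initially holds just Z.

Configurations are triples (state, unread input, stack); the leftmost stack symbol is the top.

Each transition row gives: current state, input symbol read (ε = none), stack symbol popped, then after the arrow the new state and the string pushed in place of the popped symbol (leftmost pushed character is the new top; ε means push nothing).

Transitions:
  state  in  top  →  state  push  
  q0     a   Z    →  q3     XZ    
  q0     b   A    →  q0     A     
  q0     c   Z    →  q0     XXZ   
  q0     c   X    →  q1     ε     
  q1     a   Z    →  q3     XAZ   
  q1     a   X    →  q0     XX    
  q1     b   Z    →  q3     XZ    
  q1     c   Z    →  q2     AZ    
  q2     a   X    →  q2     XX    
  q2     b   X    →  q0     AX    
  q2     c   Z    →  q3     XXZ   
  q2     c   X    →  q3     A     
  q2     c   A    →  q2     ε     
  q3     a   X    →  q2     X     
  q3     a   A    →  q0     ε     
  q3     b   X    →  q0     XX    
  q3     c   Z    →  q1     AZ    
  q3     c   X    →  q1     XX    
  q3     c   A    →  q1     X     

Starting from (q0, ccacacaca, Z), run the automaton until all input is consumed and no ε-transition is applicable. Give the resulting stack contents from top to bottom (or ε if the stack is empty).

XXZ

(q0, ccacacaca, Z)
  read c, top Z: go to q0, push XXZ → (q0, cacacaca, XXZ)
  read c, top X: go to q1, push ε → (q1, acacaca, XZ)
  read a, top X: go to q0, push XX → (q0, cacaca, XXZ)
  read c, top X: go to q1, push ε → (q1, acaca, XZ)
  read a, top X: go to q0, push XX → (q0, caca, XXZ)
  read c, top X: go to q1, push ε → (q1, aca, XZ)
  read a, top X: go to q0, push XX → (q0, ca, XXZ)
  read c, top X: go to q1, push ε → (q1, a, XZ)
  read a, top X: go to q0, push XX → (q0, ε, XXZ)
All input consumed in state q0 with stack XXZ.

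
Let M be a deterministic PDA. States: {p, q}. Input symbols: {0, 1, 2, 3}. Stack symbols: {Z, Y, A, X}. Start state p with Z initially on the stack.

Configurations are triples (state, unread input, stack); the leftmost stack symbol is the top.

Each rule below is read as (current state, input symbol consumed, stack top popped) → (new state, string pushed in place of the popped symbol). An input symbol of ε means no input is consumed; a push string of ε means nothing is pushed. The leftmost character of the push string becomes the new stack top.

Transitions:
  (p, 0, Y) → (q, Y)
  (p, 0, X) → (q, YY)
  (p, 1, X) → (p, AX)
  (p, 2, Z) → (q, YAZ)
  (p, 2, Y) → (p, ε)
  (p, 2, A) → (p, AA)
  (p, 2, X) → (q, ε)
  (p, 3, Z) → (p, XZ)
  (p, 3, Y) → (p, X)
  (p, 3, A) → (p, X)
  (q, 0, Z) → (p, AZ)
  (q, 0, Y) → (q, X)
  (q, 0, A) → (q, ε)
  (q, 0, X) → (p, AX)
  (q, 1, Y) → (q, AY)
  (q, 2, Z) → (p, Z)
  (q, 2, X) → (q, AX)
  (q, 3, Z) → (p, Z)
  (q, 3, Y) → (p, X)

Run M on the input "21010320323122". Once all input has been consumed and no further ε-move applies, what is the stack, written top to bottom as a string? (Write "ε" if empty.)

AAAXAZ

(p, 21010320323122, Z) ⊢ (q, 1010320323122, YAZ) ⊢ (q, 010320323122, AYAZ) ⊢ (q, 10320323122, YAZ) ⊢ (q, 0320323122, AYAZ) ⊢ (q, 320323122, YAZ) ⊢ (p, 20323122, XAZ) ⊢ (q, 0323122, AZ) ⊢ (q, 323122, Z) ⊢ (p, 23122, Z) ⊢ (q, 3122, YAZ) ⊢ (p, 122, XAZ) ⊢ (p, 22, AXAZ) ⊢ (p, 2, AAXAZ) ⊢ (p, ε, AAAXAZ)
All input consumed in state p with stack AAAXAZ.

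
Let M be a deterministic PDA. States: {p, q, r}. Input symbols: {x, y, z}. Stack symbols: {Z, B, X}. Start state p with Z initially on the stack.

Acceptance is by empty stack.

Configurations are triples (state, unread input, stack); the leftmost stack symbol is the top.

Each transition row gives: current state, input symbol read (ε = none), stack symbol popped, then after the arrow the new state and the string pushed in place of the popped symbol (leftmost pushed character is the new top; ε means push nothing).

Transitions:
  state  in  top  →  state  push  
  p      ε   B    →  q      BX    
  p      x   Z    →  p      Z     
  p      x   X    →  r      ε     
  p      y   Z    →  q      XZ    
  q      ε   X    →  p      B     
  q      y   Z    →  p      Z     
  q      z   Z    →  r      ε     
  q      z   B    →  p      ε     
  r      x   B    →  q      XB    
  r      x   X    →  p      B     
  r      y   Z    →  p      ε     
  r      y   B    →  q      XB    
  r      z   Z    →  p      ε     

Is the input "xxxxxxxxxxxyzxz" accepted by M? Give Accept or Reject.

Accept

(p, xxxxxxxxxxxyzxz, Z)
  read x, top Z: go to p, push Z → (p, xxxxxxxxxxyzxz, Z)
  read x, top Z: go to p, push Z → (p, xxxxxxxxxyzxz, Z)
  read x, top Z: go to p, push Z → (p, xxxxxxxxyzxz, Z)
  read x, top Z: go to p, push Z → (p, xxxxxxxyzxz, Z)
  read x, top Z: go to p, push Z → (p, xxxxxxyzxz, Z)
  read x, top Z: go to p, push Z → (p, xxxxxyzxz, Z)
  read x, top Z: go to p, push Z → (p, xxxxyzxz, Z)
  read x, top Z: go to p, push Z → (p, xxxyzxz, Z)
  read x, top Z: go to p, push Z → (p, xxyzxz, Z)
  read x, top Z: go to p, push Z → (p, xyzxz, Z)
  read x, top Z: go to p, push Z → (p, yzxz, Z)
  read y, top Z: go to q, push XZ → (q, zxz, XZ)
  ε-move, top X: go to p, push B → (p, zxz, BZ)
  ε-move, top B: go to q, push BX → (q, zxz, BXZ)
  read z, top B: go to p, push ε → (p, xz, XZ)
  read x, top X: go to r, push ε → (r, z, Z)
  read z, top Z: go to p, push ε → (p, ε, ε)
All input consumed and the stack is empty.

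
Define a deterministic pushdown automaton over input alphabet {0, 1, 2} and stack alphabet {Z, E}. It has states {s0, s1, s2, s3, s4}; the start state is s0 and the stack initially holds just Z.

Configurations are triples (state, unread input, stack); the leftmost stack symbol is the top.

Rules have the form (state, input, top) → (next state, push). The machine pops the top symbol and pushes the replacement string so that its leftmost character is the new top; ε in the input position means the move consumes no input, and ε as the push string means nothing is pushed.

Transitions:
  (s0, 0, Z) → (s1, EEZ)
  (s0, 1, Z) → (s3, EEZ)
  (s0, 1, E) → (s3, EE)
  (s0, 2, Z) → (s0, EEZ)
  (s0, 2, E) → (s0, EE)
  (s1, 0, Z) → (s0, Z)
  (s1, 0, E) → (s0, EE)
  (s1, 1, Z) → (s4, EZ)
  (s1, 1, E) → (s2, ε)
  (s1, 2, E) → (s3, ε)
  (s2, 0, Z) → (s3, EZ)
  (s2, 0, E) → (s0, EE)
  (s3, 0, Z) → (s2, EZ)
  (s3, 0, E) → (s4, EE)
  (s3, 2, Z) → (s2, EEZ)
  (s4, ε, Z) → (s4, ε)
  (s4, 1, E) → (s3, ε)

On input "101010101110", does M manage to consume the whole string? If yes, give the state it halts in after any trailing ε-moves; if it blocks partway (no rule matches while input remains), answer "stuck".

(s0, 101010101110, Z)
  read 1, top Z: go to s3, push EEZ → (s3, 01010101110, EEZ)
  read 0, top E: go to s4, push EE → (s4, 1010101110, EEEZ)
  read 1, top E: go to s3, push ε → (s3, 010101110, EEZ)
  read 0, top E: go to s4, push EE → (s4, 10101110, EEEZ)
  read 1, top E: go to s3, push ε → (s3, 0101110, EEZ)
  read 0, top E: go to s4, push EE → (s4, 101110, EEEZ)
  read 1, top E: go to s3, push ε → (s3, 01110, EEZ)
  read 0, top E: go to s4, push EE → (s4, 1110, EEEZ)
  read 1, top E: go to s3, push ε → (s3, 110, EEZ)
No transition for (s3, 1, top E); M blocks with input 110 remaining.

stuck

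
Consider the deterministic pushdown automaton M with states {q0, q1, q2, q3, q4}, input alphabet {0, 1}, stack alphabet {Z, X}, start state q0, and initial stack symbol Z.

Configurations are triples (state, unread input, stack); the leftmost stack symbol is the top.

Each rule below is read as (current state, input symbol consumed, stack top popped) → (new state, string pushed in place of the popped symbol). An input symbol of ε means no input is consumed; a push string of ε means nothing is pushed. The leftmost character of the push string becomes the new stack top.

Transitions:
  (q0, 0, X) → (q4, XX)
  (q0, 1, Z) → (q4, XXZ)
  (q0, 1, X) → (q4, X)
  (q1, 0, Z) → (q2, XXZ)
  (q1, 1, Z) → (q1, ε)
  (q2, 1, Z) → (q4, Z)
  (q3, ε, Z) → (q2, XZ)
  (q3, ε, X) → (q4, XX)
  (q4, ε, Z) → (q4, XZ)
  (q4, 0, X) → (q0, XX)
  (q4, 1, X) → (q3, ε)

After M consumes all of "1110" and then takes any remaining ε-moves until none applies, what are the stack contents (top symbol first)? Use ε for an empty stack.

XXXZ

(q0, 1110, Z)
  read 1, top Z: go to q4, push XXZ → (q4, 110, XXZ)
  read 1, top X: go to q3, push ε → (q3, 10, XZ)
  ε-move, top X: go to q4, push XX → (q4, 10, XXZ)
  read 1, top X: go to q3, push ε → (q3, 0, XZ)
  ε-move, top X: go to q4, push XX → (q4, 0, XXZ)
  read 0, top X: go to q0, push XX → (q0, ε, XXXZ)
All input consumed in state q0 with stack XXXZ.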